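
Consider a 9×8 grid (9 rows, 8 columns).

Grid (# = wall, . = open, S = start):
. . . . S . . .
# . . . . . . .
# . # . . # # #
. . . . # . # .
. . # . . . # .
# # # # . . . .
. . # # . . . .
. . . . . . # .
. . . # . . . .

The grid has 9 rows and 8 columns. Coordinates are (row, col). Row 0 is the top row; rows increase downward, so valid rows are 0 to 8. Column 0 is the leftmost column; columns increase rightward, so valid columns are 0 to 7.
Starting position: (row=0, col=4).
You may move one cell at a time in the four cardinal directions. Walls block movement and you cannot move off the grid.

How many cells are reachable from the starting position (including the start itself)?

Answer: Reachable cells: 54

Derivation:
BFS flood-fill from (row=0, col=4):
  Distance 0: (row=0, col=4)
  Distance 1: (row=0, col=3), (row=0, col=5), (row=1, col=4)
  Distance 2: (row=0, col=2), (row=0, col=6), (row=1, col=3), (row=1, col=5), (row=2, col=4)
  Distance 3: (row=0, col=1), (row=0, col=7), (row=1, col=2), (row=1, col=6), (row=2, col=3)
  Distance 4: (row=0, col=0), (row=1, col=1), (row=1, col=7), (row=3, col=3)
  Distance 5: (row=2, col=1), (row=3, col=2), (row=4, col=3)
  Distance 6: (row=3, col=1), (row=4, col=4)
  Distance 7: (row=3, col=0), (row=4, col=1), (row=4, col=5), (row=5, col=4)
  Distance 8: (row=3, col=5), (row=4, col=0), (row=5, col=5), (row=6, col=4)
  Distance 9: (row=5, col=6), (row=6, col=5), (row=7, col=4)
  Distance 10: (row=5, col=7), (row=6, col=6), (row=7, col=3), (row=7, col=5), (row=8, col=4)
  Distance 11: (row=4, col=7), (row=6, col=7), (row=7, col=2), (row=8, col=5)
  Distance 12: (row=3, col=7), (row=7, col=1), (row=7, col=7), (row=8, col=2), (row=8, col=6)
  Distance 13: (row=6, col=1), (row=7, col=0), (row=8, col=1), (row=8, col=7)
  Distance 14: (row=6, col=0), (row=8, col=0)
Total reachable: 54 (grid has 54 open cells total)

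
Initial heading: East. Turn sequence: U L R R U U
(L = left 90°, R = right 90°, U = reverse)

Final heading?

Answer: Final heading: North

Derivation:
Start: East
  U (U-turn (180°)) -> West
  L (left (90° counter-clockwise)) -> South
  R (right (90° clockwise)) -> West
  R (right (90° clockwise)) -> North
  U (U-turn (180°)) -> South
  U (U-turn (180°)) -> North
Final: North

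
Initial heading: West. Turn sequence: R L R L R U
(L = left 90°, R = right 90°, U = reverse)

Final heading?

Answer: Final heading: South

Derivation:
Start: West
  R (right (90° clockwise)) -> North
  L (left (90° counter-clockwise)) -> West
  R (right (90° clockwise)) -> North
  L (left (90° counter-clockwise)) -> West
  R (right (90° clockwise)) -> North
  U (U-turn (180°)) -> South
Final: South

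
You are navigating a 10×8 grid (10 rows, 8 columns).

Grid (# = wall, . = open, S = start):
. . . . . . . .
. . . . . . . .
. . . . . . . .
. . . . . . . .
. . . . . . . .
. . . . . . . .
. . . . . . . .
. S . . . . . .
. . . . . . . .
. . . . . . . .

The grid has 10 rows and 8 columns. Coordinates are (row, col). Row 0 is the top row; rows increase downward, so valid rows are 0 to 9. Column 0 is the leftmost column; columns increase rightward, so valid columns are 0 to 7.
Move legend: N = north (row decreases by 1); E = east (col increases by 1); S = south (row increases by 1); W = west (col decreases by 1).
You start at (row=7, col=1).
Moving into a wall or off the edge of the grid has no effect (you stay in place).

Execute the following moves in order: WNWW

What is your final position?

Answer: Final position: (row=6, col=0)

Derivation:
Start: (row=7, col=1)
  W (west): (row=7, col=1) -> (row=7, col=0)
  N (north): (row=7, col=0) -> (row=6, col=0)
  W (west): blocked, stay at (row=6, col=0)
  W (west): blocked, stay at (row=6, col=0)
Final: (row=6, col=0)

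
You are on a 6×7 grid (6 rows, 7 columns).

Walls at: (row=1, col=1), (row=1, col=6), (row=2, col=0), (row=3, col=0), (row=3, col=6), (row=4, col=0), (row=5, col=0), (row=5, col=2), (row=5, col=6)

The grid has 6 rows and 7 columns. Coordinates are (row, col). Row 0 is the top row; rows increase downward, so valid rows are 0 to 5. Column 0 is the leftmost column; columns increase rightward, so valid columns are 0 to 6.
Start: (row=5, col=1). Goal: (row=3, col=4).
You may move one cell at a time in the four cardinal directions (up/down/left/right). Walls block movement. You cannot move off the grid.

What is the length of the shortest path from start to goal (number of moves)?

Answer: Shortest path length: 5

Derivation:
BFS from (row=5, col=1) until reaching (row=3, col=4):
  Distance 0: (row=5, col=1)
  Distance 1: (row=4, col=1)
  Distance 2: (row=3, col=1), (row=4, col=2)
  Distance 3: (row=2, col=1), (row=3, col=2), (row=4, col=3)
  Distance 4: (row=2, col=2), (row=3, col=3), (row=4, col=4), (row=5, col=3)
  Distance 5: (row=1, col=2), (row=2, col=3), (row=3, col=4), (row=4, col=5), (row=5, col=4)  <- goal reached here
One shortest path (5 moves): (row=5, col=1) -> (row=4, col=1) -> (row=4, col=2) -> (row=4, col=3) -> (row=4, col=4) -> (row=3, col=4)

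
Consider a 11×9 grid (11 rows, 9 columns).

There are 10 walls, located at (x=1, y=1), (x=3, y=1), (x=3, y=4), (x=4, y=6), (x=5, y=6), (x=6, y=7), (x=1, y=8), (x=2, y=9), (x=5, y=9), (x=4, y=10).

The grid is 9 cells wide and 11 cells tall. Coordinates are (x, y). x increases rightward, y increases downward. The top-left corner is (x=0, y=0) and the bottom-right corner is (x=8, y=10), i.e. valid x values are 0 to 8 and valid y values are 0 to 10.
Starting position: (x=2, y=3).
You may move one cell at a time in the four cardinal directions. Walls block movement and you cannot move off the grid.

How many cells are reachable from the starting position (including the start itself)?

BFS flood-fill from (x=2, y=3):
  Distance 0: (x=2, y=3)
  Distance 1: (x=2, y=2), (x=1, y=3), (x=3, y=3), (x=2, y=4)
  Distance 2: (x=2, y=1), (x=1, y=2), (x=3, y=2), (x=0, y=3), (x=4, y=3), (x=1, y=4), (x=2, y=5)
  Distance 3: (x=2, y=0), (x=0, y=2), (x=4, y=2), (x=5, y=3), (x=0, y=4), (x=4, y=4), (x=1, y=5), (x=3, y=5), (x=2, y=6)
  Distance 4: (x=1, y=0), (x=3, y=0), (x=0, y=1), (x=4, y=1), (x=5, y=2), (x=6, y=3), (x=5, y=4), (x=0, y=5), (x=4, y=5), (x=1, y=6), (x=3, y=6), (x=2, y=7)
  Distance 5: (x=0, y=0), (x=4, y=0), (x=5, y=1), (x=6, y=2), (x=7, y=3), (x=6, y=4), (x=5, y=5), (x=0, y=6), (x=1, y=7), (x=3, y=7), (x=2, y=8)
  Distance 6: (x=5, y=0), (x=6, y=1), (x=7, y=2), (x=8, y=3), (x=7, y=4), (x=6, y=5), (x=0, y=7), (x=4, y=7), (x=3, y=8)
  Distance 7: (x=6, y=0), (x=7, y=1), (x=8, y=2), (x=8, y=4), (x=7, y=5), (x=6, y=6), (x=5, y=7), (x=0, y=8), (x=4, y=8), (x=3, y=9)
  Distance 8: (x=7, y=0), (x=8, y=1), (x=8, y=5), (x=7, y=6), (x=5, y=8), (x=0, y=9), (x=4, y=9), (x=3, y=10)
  Distance 9: (x=8, y=0), (x=8, y=6), (x=7, y=7), (x=6, y=8), (x=1, y=9), (x=0, y=10), (x=2, y=10)
  Distance 10: (x=8, y=7), (x=7, y=8), (x=6, y=9), (x=1, y=10)
  Distance 11: (x=8, y=8), (x=7, y=9), (x=6, y=10)
  Distance 12: (x=8, y=9), (x=5, y=10), (x=7, y=10)
  Distance 13: (x=8, y=10)
Total reachable: 89 (grid has 89 open cells total)

Answer: Reachable cells: 89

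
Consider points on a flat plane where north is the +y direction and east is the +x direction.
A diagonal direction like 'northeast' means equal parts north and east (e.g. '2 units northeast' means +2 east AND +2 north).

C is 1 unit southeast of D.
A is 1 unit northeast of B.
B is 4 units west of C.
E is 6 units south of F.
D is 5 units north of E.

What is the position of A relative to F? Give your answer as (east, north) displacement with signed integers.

Place F at the origin (east=0, north=0).
  E is 6 units south of F: delta (east=+0, north=-6); E at (east=0, north=-6).
  D is 5 units north of E: delta (east=+0, north=+5); D at (east=0, north=-1).
  C is 1 unit southeast of D: delta (east=+1, north=-1); C at (east=1, north=-2).
  B is 4 units west of C: delta (east=-4, north=+0); B at (east=-3, north=-2).
  A is 1 unit northeast of B: delta (east=+1, north=+1); A at (east=-2, north=-1).
Therefore A relative to F: (east=-2, north=-1).

Answer: A is at (east=-2, north=-1) relative to F.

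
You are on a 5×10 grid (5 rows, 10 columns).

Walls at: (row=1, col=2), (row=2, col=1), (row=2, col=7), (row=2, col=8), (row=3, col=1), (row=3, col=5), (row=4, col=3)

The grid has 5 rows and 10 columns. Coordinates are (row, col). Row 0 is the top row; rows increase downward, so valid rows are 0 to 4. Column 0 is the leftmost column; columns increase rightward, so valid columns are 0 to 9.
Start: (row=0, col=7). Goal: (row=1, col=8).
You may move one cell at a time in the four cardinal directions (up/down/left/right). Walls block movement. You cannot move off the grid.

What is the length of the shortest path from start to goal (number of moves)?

BFS from (row=0, col=7) until reaching (row=1, col=8):
  Distance 0: (row=0, col=7)
  Distance 1: (row=0, col=6), (row=0, col=8), (row=1, col=7)
  Distance 2: (row=0, col=5), (row=0, col=9), (row=1, col=6), (row=1, col=8)  <- goal reached here
One shortest path (2 moves): (row=0, col=7) -> (row=0, col=8) -> (row=1, col=8)

Answer: Shortest path length: 2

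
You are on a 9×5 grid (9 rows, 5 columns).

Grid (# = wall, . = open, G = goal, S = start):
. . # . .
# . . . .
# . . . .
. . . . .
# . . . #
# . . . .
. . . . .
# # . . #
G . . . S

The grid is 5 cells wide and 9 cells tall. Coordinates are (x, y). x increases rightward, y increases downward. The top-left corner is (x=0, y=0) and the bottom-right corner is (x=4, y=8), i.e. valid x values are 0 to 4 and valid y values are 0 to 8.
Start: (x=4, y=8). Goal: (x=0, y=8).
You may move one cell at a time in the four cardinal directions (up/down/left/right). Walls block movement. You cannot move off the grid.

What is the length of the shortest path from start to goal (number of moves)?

Answer: Shortest path length: 4

Derivation:
BFS from (x=4, y=8) until reaching (x=0, y=8):
  Distance 0: (x=4, y=8)
  Distance 1: (x=3, y=8)
  Distance 2: (x=3, y=7), (x=2, y=8)
  Distance 3: (x=3, y=6), (x=2, y=7), (x=1, y=8)
  Distance 4: (x=3, y=5), (x=2, y=6), (x=4, y=6), (x=0, y=8)  <- goal reached here
One shortest path (4 moves): (x=4, y=8) -> (x=3, y=8) -> (x=2, y=8) -> (x=1, y=8) -> (x=0, y=8)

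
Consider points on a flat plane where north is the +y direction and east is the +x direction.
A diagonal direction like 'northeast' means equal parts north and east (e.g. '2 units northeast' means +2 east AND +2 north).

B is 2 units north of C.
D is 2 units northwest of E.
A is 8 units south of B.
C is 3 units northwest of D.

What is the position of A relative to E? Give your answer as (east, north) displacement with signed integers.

Answer: A is at (east=-5, north=-1) relative to E.

Derivation:
Place E at the origin (east=0, north=0).
  D is 2 units northwest of E: delta (east=-2, north=+2); D at (east=-2, north=2).
  C is 3 units northwest of D: delta (east=-3, north=+3); C at (east=-5, north=5).
  B is 2 units north of C: delta (east=+0, north=+2); B at (east=-5, north=7).
  A is 8 units south of B: delta (east=+0, north=-8); A at (east=-5, north=-1).
Therefore A relative to E: (east=-5, north=-1).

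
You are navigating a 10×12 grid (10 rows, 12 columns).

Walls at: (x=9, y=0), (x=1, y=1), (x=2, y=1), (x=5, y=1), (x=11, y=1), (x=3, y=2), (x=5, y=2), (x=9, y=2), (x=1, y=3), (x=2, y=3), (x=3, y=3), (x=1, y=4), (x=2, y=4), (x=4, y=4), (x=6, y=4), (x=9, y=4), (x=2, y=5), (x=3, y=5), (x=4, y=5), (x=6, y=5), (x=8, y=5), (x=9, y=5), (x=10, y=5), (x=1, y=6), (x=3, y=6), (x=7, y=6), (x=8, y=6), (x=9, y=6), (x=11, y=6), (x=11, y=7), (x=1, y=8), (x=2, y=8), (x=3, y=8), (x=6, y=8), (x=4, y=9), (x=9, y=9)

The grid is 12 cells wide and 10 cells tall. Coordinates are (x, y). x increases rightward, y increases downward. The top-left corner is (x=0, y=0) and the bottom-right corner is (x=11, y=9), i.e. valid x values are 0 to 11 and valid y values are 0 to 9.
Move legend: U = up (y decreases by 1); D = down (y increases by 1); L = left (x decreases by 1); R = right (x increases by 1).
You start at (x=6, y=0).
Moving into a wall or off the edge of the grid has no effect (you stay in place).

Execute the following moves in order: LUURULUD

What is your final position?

Start: (x=6, y=0)
  L (left): (x=6, y=0) -> (x=5, y=0)
  U (up): blocked, stay at (x=5, y=0)
  U (up): blocked, stay at (x=5, y=0)
  R (right): (x=5, y=0) -> (x=6, y=0)
  U (up): blocked, stay at (x=6, y=0)
  L (left): (x=6, y=0) -> (x=5, y=0)
  U (up): blocked, stay at (x=5, y=0)
  D (down): blocked, stay at (x=5, y=0)
Final: (x=5, y=0)

Answer: Final position: (x=5, y=0)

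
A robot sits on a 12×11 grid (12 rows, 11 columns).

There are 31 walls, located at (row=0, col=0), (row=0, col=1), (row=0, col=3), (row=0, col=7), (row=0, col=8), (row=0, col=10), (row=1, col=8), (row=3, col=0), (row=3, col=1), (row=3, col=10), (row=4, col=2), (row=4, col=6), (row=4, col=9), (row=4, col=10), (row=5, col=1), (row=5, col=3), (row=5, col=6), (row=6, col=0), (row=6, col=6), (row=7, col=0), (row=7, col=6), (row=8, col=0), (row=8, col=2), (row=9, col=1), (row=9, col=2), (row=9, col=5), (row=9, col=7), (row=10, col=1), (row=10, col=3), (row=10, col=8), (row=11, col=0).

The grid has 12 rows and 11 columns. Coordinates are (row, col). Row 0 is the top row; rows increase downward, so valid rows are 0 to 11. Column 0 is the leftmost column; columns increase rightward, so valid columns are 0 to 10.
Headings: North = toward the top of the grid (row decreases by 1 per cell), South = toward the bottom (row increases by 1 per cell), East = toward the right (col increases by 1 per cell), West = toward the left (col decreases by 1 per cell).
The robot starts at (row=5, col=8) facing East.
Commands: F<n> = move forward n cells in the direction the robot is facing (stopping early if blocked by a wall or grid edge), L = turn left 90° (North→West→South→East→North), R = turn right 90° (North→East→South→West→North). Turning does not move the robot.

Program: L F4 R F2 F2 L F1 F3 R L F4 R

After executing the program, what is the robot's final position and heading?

Start: (row=5, col=8), facing East
  L: turn left, now facing North
  F4: move forward 3/4 (blocked), now at (row=2, col=8)
  R: turn right, now facing East
  F2: move forward 2, now at (row=2, col=10)
  F2: move forward 0/2 (blocked), now at (row=2, col=10)
  L: turn left, now facing North
  F1: move forward 1, now at (row=1, col=10)
  F3: move forward 0/3 (blocked), now at (row=1, col=10)
  R: turn right, now facing East
  L: turn left, now facing North
  F4: move forward 0/4 (blocked), now at (row=1, col=10)
  R: turn right, now facing East
Final: (row=1, col=10), facing East

Answer: Final position: (row=1, col=10), facing East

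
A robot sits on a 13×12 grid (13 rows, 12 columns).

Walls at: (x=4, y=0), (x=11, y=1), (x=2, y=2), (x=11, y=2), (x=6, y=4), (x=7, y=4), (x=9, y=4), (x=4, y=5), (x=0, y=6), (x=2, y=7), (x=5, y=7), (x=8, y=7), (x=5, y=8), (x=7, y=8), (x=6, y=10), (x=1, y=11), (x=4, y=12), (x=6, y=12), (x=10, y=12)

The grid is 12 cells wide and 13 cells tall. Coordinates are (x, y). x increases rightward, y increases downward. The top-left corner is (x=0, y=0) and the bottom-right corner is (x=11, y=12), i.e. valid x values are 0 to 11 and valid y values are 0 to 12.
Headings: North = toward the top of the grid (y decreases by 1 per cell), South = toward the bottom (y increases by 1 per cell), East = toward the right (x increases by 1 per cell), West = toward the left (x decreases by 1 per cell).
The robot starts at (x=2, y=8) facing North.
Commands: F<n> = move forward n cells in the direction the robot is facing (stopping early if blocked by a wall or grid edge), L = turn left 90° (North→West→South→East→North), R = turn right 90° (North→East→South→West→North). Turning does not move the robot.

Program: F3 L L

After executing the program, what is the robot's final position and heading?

Start: (x=2, y=8), facing North
  F3: move forward 0/3 (blocked), now at (x=2, y=8)
  L: turn left, now facing West
  L: turn left, now facing South
Final: (x=2, y=8), facing South

Answer: Final position: (x=2, y=8), facing South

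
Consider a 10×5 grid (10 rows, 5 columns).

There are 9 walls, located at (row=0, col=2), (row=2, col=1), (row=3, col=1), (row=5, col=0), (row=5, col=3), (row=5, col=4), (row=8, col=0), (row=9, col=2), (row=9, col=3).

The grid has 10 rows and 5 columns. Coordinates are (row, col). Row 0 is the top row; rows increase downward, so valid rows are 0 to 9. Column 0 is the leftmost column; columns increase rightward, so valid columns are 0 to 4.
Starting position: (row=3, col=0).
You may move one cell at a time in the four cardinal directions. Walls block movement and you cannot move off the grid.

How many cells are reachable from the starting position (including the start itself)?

BFS flood-fill from (row=3, col=0):
  Distance 0: (row=3, col=0)
  Distance 1: (row=2, col=0), (row=4, col=0)
  Distance 2: (row=1, col=0), (row=4, col=1)
  Distance 3: (row=0, col=0), (row=1, col=1), (row=4, col=2), (row=5, col=1)
  Distance 4: (row=0, col=1), (row=1, col=2), (row=3, col=2), (row=4, col=3), (row=5, col=2), (row=6, col=1)
  Distance 5: (row=1, col=3), (row=2, col=2), (row=3, col=3), (row=4, col=4), (row=6, col=0), (row=6, col=2), (row=7, col=1)
  Distance 6: (row=0, col=3), (row=1, col=4), (row=2, col=3), (row=3, col=4), (row=6, col=3), (row=7, col=0), (row=7, col=2), (row=8, col=1)
  Distance 7: (row=0, col=4), (row=2, col=4), (row=6, col=4), (row=7, col=3), (row=8, col=2), (row=9, col=1)
  Distance 8: (row=7, col=4), (row=8, col=3), (row=9, col=0)
  Distance 9: (row=8, col=4)
  Distance 10: (row=9, col=4)
Total reachable: 41 (grid has 41 open cells total)

Answer: Reachable cells: 41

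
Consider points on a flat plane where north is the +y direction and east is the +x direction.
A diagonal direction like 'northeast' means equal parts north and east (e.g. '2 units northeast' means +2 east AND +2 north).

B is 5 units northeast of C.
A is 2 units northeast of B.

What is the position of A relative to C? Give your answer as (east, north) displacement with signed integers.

Place C at the origin (east=0, north=0).
  B is 5 units northeast of C: delta (east=+5, north=+5); B at (east=5, north=5).
  A is 2 units northeast of B: delta (east=+2, north=+2); A at (east=7, north=7).
Therefore A relative to C: (east=7, north=7).

Answer: A is at (east=7, north=7) relative to C.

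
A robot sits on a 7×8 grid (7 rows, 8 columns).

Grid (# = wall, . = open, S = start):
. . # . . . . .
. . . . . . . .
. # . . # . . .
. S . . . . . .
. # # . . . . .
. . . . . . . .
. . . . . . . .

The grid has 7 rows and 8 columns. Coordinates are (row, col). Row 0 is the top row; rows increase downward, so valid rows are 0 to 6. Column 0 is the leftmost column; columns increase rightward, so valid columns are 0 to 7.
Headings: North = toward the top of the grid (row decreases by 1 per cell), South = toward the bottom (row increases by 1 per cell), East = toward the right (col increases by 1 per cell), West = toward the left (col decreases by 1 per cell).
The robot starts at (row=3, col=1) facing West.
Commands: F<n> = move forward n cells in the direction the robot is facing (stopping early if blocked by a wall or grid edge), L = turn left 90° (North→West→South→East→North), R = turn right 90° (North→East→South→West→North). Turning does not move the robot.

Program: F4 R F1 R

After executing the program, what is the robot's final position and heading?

Start: (row=3, col=1), facing West
  F4: move forward 1/4 (blocked), now at (row=3, col=0)
  R: turn right, now facing North
  F1: move forward 1, now at (row=2, col=0)
  R: turn right, now facing East
Final: (row=2, col=0), facing East

Answer: Final position: (row=2, col=0), facing East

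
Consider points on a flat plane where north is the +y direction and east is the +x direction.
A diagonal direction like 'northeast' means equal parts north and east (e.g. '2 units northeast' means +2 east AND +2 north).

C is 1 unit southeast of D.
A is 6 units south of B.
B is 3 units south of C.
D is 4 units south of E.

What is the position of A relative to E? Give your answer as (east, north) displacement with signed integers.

Answer: A is at (east=1, north=-14) relative to E.

Derivation:
Place E at the origin (east=0, north=0).
  D is 4 units south of E: delta (east=+0, north=-4); D at (east=0, north=-4).
  C is 1 unit southeast of D: delta (east=+1, north=-1); C at (east=1, north=-5).
  B is 3 units south of C: delta (east=+0, north=-3); B at (east=1, north=-8).
  A is 6 units south of B: delta (east=+0, north=-6); A at (east=1, north=-14).
Therefore A relative to E: (east=1, north=-14).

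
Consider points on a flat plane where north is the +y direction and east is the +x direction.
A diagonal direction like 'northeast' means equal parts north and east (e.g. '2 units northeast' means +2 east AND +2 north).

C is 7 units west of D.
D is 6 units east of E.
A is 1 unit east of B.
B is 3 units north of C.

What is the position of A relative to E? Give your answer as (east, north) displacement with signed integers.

Answer: A is at (east=0, north=3) relative to E.

Derivation:
Place E at the origin (east=0, north=0).
  D is 6 units east of E: delta (east=+6, north=+0); D at (east=6, north=0).
  C is 7 units west of D: delta (east=-7, north=+0); C at (east=-1, north=0).
  B is 3 units north of C: delta (east=+0, north=+3); B at (east=-1, north=3).
  A is 1 unit east of B: delta (east=+1, north=+0); A at (east=0, north=3).
Therefore A relative to E: (east=0, north=3).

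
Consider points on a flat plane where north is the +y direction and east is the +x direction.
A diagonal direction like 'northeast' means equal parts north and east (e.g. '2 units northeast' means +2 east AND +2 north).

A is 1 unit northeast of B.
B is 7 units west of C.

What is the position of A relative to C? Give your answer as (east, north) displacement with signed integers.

Place C at the origin (east=0, north=0).
  B is 7 units west of C: delta (east=-7, north=+0); B at (east=-7, north=0).
  A is 1 unit northeast of B: delta (east=+1, north=+1); A at (east=-6, north=1).
Therefore A relative to C: (east=-6, north=1).

Answer: A is at (east=-6, north=1) relative to C.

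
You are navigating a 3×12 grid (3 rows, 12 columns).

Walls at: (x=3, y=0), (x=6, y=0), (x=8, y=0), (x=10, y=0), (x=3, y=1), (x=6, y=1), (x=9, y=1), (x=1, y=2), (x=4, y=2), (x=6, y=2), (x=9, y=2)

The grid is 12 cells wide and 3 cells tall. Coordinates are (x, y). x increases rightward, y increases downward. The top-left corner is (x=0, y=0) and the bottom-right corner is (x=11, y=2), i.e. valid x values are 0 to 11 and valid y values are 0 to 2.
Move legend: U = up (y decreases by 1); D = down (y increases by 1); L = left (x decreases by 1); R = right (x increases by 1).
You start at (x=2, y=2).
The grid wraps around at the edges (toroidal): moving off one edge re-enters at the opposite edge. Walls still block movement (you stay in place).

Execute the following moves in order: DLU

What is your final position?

Start: (x=2, y=2)
  D (down): (x=2, y=2) -> (x=2, y=0)
  L (left): (x=2, y=0) -> (x=1, y=0)
  U (up): blocked, stay at (x=1, y=0)
Final: (x=1, y=0)

Answer: Final position: (x=1, y=0)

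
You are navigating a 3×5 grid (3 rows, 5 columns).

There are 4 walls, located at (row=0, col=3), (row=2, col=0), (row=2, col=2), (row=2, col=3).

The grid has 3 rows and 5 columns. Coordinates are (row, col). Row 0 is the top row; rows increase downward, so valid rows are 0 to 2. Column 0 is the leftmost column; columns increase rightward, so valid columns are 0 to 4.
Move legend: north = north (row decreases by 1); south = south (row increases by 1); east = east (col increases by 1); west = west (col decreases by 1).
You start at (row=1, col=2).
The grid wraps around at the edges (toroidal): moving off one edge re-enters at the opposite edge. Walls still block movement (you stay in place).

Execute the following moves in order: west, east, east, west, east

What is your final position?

Answer: Final position: (row=1, col=3)

Derivation:
Start: (row=1, col=2)
  west (west): (row=1, col=2) -> (row=1, col=1)
  east (east): (row=1, col=1) -> (row=1, col=2)
  east (east): (row=1, col=2) -> (row=1, col=3)
  west (west): (row=1, col=3) -> (row=1, col=2)
  east (east): (row=1, col=2) -> (row=1, col=3)
Final: (row=1, col=3)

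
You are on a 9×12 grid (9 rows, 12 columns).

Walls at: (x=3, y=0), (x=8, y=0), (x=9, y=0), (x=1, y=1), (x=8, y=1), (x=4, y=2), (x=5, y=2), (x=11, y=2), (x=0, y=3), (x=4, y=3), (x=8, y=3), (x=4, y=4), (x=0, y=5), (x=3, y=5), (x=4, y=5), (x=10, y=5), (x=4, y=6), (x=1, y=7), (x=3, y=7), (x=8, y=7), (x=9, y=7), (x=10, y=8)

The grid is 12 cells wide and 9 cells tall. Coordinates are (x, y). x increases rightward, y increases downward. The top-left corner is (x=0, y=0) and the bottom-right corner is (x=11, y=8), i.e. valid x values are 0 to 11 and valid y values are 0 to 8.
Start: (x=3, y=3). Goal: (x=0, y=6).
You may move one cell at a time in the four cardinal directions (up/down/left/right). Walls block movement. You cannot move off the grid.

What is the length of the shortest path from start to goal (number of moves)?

BFS from (x=3, y=3) until reaching (x=0, y=6):
  Distance 0: (x=3, y=3)
  Distance 1: (x=3, y=2), (x=2, y=3), (x=3, y=4)
  Distance 2: (x=3, y=1), (x=2, y=2), (x=1, y=3), (x=2, y=4)
  Distance 3: (x=2, y=1), (x=4, y=1), (x=1, y=2), (x=1, y=4), (x=2, y=5)
  Distance 4: (x=2, y=0), (x=4, y=0), (x=5, y=1), (x=0, y=2), (x=0, y=4), (x=1, y=5), (x=2, y=6)
  Distance 5: (x=1, y=0), (x=5, y=0), (x=0, y=1), (x=6, y=1), (x=1, y=6), (x=3, y=6), (x=2, y=7)
  Distance 6: (x=0, y=0), (x=6, y=0), (x=7, y=1), (x=6, y=2), (x=0, y=6), (x=2, y=8)  <- goal reached here
One shortest path (6 moves): (x=3, y=3) -> (x=2, y=3) -> (x=1, y=3) -> (x=1, y=4) -> (x=1, y=5) -> (x=1, y=6) -> (x=0, y=6)

Answer: Shortest path length: 6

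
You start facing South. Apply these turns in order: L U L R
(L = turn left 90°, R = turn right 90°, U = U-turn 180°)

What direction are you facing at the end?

Start: South
  L (left (90° counter-clockwise)) -> East
  U (U-turn (180°)) -> West
  L (left (90° counter-clockwise)) -> South
  R (right (90° clockwise)) -> West
Final: West

Answer: Final heading: West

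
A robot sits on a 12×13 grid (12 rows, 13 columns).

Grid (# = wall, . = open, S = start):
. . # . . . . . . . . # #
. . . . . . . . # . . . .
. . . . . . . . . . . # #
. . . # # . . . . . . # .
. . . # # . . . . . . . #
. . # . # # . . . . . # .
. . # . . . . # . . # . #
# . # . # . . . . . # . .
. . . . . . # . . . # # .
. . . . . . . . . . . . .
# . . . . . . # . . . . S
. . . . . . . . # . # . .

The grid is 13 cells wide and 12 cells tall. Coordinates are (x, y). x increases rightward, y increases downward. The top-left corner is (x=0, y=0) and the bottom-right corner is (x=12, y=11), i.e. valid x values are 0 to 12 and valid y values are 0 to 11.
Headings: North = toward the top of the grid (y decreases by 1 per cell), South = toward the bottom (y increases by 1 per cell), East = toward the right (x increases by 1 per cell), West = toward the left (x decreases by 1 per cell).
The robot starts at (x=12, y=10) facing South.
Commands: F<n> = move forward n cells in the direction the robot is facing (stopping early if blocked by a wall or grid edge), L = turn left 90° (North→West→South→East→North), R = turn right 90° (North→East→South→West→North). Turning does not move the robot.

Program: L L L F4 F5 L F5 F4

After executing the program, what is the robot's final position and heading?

Answer: Final position: (x=8, y=10), facing South

Derivation:
Start: (x=12, y=10), facing South
  L: turn left, now facing East
  L: turn left, now facing North
  L: turn left, now facing West
  F4: move forward 4, now at (x=8, y=10)
  F5: move forward 0/5 (blocked), now at (x=8, y=10)
  L: turn left, now facing South
  F5: move forward 0/5 (blocked), now at (x=8, y=10)
  F4: move forward 0/4 (blocked), now at (x=8, y=10)
Final: (x=8, y=10), facing South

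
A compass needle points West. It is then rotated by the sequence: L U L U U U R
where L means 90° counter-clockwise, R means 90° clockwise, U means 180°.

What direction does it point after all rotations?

Start: West
  L (left (90° counter-clockwise)) -> South
  U (U-turn (180°)) -> North
  L (left (90° counter-clockwise)) -> West
  U (U-turn (180°)) -> East
  U (U-turn (180°)) -> West
  U (U-turn (180°)) -> East
  R (right (90° clockwise)) -> South
Final: South

Answer: Final heading: South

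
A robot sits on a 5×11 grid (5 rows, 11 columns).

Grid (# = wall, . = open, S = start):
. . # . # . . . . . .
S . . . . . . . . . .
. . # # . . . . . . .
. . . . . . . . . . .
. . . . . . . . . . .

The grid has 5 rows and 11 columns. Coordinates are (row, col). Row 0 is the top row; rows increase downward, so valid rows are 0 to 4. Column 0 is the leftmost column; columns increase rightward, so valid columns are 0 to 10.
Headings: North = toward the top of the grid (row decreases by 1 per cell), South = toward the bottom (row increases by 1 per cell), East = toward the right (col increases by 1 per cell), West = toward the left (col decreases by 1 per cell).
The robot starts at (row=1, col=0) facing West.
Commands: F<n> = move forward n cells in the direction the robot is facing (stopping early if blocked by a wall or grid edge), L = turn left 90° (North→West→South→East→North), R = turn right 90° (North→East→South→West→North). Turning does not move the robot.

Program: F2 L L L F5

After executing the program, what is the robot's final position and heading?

Start: (row=1, col=0), facing West
  F2: move forward 0/2 (blocked), now at (row=1, col=0)
  L: turn left, now facing South
  L: turn left, now facing East
  L: turn left, now facing North
  F5: move forward 1/5 (blocked), now at (row=0, col=0)
Final: (row=0, col=0), facing North

Answer: Final position: (row=0, col=0), facing North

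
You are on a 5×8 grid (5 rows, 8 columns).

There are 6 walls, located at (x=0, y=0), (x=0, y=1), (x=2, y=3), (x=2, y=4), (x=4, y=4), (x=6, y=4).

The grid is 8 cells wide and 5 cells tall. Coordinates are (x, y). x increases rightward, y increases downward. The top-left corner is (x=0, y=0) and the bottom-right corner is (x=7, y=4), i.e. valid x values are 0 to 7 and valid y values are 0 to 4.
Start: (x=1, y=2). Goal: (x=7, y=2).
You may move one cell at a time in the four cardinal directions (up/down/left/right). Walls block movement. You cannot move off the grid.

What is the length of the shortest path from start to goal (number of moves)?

BFS from (x=1, y=2) until reaching (x=7, y=2):
  Distance 0: (x=1, y=2)
  Distance 1: (x=1, y=1), (x=0, y=2), (x=2, y=2), (x=1, y=3)
  Distance 2: (x=1, y=0), (x=2, y=1), (x=3, y=2), (x=0, y=3), (x=1, y=4)
  Distance 3: (x=2, y=0), (x=3, y=1), (x=4, y=2), (x=3, y=3), (x=0, y=4)
  Distance 4: (x=3, y=0), (x=4, y=1), (x=5, y=2), (x=4, y=3), (x=3, y=4)
  Distance 5: (x=4, y=0), (x=5, y=1), (x=6, y=2), (x=5, y=3)
  Distance 6: (x=5, y=0), (x=6, y=1), (x=7, y=2), (x=6, y=3), (x=5, y=4)  <- goal reached here
One shortest path (6 moves): (x=1, y=2) -> (x=2, y=2) -> (x=3, y=2) -> (x=4, y=2) -> (x=5, y=2) -> (x=6, y=2) -> (x=7, y=2)

Answer: Shortest path length: 6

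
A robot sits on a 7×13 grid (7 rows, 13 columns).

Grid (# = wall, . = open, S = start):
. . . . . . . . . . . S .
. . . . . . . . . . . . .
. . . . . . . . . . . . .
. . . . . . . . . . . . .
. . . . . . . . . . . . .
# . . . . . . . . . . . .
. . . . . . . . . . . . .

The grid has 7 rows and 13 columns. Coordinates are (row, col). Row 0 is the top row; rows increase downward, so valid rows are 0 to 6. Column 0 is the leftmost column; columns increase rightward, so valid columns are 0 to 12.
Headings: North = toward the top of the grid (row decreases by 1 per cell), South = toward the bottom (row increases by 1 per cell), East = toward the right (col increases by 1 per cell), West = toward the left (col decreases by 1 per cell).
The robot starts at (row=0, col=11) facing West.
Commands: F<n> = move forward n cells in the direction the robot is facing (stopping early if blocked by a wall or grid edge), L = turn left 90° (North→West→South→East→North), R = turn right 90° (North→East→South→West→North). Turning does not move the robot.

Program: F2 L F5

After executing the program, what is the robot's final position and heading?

Start: (row=0, col=11), facing West
  F2: move forward 2, now at (row=0, col=9)
  L: turn left, now facing South
  F5: move forward 5, now at (row=5, col=9)
Final: (row=5, col=9), facing South

Answer: Final position: (row=5, col=9), facing South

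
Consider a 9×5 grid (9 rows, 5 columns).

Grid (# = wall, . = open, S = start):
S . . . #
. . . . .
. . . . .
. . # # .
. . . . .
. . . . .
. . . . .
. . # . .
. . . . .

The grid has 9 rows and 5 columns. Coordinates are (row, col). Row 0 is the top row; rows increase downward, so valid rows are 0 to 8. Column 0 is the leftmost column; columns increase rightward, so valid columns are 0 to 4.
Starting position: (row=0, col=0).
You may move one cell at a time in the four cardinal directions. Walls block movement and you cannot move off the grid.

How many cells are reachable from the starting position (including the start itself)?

BFS flood-fill from (row=0, col=0):
  Distance 0: (row=0, col=0)
  Distance 1: (row=0, col=1), (row=1, col=0)
  Distance 2: (row=0, col=2), (row=1, col=1), (row=2, col=0)
  Distance 3: (row=0, col=3), (row=1, col=2), (row=2, col=1), (row=3, col=0)
  Distance 4: (row=1, col=3), (row=2, col=2), (row=3, col=1), (row=4, col=0)
  Distance 5: (row=1, col=4), (row=2, col=3), (row=4, col=1), (row=5, col=0)
  Distance 6: (row=2, col=4), (row=4, col=2), (row=5, col=1), (row=6, col=0)
  Distance 7: (row=3, col=4), (row=4, col=3), (row=5, col=2), (row=6, col=1), (row=7, col=0)
  Distance 8: (row=4, col=4), (row=5, col=3), (row=6, col=2), (row=7, col=1), (row=8, col=0)
  Distance 9: (row=5, col=4), (row=6, col=3), (row=8, col=1)
  Distance 10: (row=6, col=4), (row=7, col=3), (row=8, col=2)
  Distance 11: (row=7, col=4), (row=8, col=3)
  Distance 12: (row=8, col=4)
Total reachable: 41 (grid has 41 open cells total)

Answer: Reachable cells: 41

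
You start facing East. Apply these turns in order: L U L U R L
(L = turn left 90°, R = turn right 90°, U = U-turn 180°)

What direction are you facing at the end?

Start: East
  L (left (90° counter-clockwise)) -> North
  U (U-turn (180°)) -> South
  L (left (90° counter-clockwise)) -> East
  U (U-turn (180°)) -> West
  R (right (90° clockwise)) -> North
  L (left (90° counter-clockwise)) -> West
Final: West

Answer: Final heading: West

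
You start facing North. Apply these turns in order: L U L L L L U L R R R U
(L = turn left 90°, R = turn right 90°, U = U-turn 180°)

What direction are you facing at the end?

Answer: Final heading: West

Derivation:
Start: North
  L (left (90° counter-clockwise)) -> West
  U (U-turn (180°)) -> East
  L (left (90° counter-clockwise)) -> North
  L (left (90° counter-clockwise)) -> West
  L (left (90° counter-clockwise)) -> South
  L (left (90° counter-clockwise)) -> East
  U (U-turn (180°)) -> West
  L (left (90° counter-clockwise)) -> South
  R (right (90° clockwise)) -> West
  R (right (90° clockwise)) -> North
  R (right (90° clockwise)) -> East
  U (U-turn (180°)) -> West
Final: West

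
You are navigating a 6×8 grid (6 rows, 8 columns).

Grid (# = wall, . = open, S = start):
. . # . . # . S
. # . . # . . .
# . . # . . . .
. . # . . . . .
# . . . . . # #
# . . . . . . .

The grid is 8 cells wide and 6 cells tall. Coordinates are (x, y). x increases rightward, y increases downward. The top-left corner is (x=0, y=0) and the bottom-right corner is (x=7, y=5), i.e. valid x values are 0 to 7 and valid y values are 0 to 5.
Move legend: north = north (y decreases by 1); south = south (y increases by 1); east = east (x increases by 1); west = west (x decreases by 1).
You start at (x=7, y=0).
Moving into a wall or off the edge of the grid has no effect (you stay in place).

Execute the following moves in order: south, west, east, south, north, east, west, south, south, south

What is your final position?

Answer: Final position: (x=6, y=3)

Derivation:
Start: (x=7, y=0)
  south (south): (x=7, y=0) -> (x=7, y=1)
  west (west): (x=7, y=1) -> (x=6, y=1)
  east (east): (x=6, y=1) -> (x=7, y=1)
  south (south): (x=7, y=1) -> (x=7, y=2)
  north (north): (x=7, y=2) -> (x=7, y=1)
  east (east): blocked, stay at (x=7, y=1)
  west (west): (x=7, y=1) -> (x=6, y=1)
  south (south): (x=6, y=1) -> (x=6, y=2)
  south (south): (x=6, y=2) -> (x=6, y=3)
  south (south): blocked, stay at (x=6, y=3)
Final: (x=6, y=3)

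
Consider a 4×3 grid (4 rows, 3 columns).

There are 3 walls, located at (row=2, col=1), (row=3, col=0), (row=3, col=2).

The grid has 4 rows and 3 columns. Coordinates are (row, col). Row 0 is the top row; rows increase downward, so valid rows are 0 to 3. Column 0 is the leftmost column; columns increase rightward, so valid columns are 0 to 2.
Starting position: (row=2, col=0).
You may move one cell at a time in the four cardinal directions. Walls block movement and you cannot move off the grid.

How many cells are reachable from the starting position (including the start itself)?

Answer: Reachable cells: 8

Derivation:
BFS flood-fill from (row=2, col=0):
  Distance 0: (row=2, col=0)
  Distance 1: (row=1, col=0)
  Distance 2: (row=0, col=0), (row=1, col=1)
  Distance 3: (row=0, col=1), (row=1, col=2)
  Distance 4: (row=0, col=2), (row=2, col=2)
Total reachable: 8 (grid has 9 open cells total)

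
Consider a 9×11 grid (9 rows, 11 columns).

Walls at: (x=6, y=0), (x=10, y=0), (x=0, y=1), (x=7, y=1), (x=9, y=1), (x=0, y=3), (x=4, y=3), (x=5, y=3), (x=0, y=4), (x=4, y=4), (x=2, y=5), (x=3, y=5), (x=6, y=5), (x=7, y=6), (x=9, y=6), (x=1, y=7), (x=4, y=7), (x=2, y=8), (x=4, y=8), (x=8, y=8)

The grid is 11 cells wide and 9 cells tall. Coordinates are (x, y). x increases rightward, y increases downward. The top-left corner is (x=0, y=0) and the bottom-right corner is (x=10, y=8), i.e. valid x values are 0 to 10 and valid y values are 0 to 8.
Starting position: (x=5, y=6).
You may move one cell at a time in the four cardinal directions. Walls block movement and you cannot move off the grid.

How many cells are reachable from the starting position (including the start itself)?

BFS flood-fill from (x=5, y=6):
  Distance 0: (x=5, y=6)
  Distance 1: (x=5, y=5), (x=4, y=6), (x=6, y=6), (x=5, y=7)
  Distance 2: (x=5, y=4), (x=4, y=5), (x=3, y=6), (x=6, y=7), (x=5, y=8)
  Distance 3: (x=6, y=4), (x=2, y=6), (x=3, y=7), (x=7, y=7), (x=6, y=8)
  Distance 4: (x=6, y=3), (x=7, y=4), (x=1, y=6), (x=2, y=7), (x=8, y=7), (x=3, y=8), (x=7, y=8)
  Distance 5: (x=6, y=2), (x=7, y=3), (x=8, y=4), (x=1, y=5), (x=7, y=5), (x=0, y=6), (x=8, y=6), (x=9, y=7)
  Distance 6: (x=6, y=1), (x=5, y=2), (x=7, y=2), (x=8, y=3), (x=1, y=4), (x=9, y=4), (x=0, y=5), (x=8, y=5), (x=0, y=7), (x=10, y=7), (x=9, y=8)
  Distance 7: (x=5, y=1), (x=4, y=2), (x=8, y=2), (x=1, y=3), (x=9, y=3), (x=2, y=4), (x=10, y=4), (x=9, y=5), (x=10, y=6), (x=0, y=8), (x=10, y=8)
  Distance 8: (x=5, y=0), (x=4, y=1), (x=8, y=1), (x=1, y=2), (x=3, y=2), (x=9, y=2), (x=2, y=3), (x=10, y=3), (x=3, y=4), (x=10, y=5), (x=1, y=8)
  Distance 9: (x=4, y=0), (x=8, y=0), (x=1, y=1), (x=3, y=1), (x=0, y=2), (x=2, y=2), (x=10, y=2), (x=3, y=3)
  Distance 10: (x=1, y=0), (x=3, y=0), (x=7, y=0), (x=9, y=0), (x=2, y=1), (x=10, y=1)
  Distance 11: (x=0, y=0), (x=2, y=0)
Total reachable: 79 (grid has 79 open cells total)

Answer: Reachable cells: 79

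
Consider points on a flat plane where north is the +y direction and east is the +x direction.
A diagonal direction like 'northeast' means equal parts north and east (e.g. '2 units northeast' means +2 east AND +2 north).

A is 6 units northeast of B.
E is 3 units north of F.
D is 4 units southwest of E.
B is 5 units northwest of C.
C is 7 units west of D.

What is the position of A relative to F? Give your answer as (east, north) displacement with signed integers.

Place F at the origin (east=0, north=0).
  E is 3 units north of F: delta (east=+0, north=+3); E at (east=0, north=3).
  D is 4 units southwest of E: delta (east=-4, north=-4); D at (east=-4, north=-1).
  C is 7 units west of D: delta (east=-7, north=+0); C at (east=-11, north=-1).
  B is 5 units northwest of C: delta (east=-5, north=+5); B at (east=-16, north=4).
  A is 6 units northeast of B: delta (east=+6, north=+6); A at (east=-10, north=10).
Therefore A relative to F: (east=-10, north=10).

Answer: A is at (east=-10, north=10) relative to F.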